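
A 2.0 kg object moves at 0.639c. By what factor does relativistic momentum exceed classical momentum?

p_rel = γmv, p_class = mv
Ratio = γ = 1/√(1 - 0.639²) = 1.300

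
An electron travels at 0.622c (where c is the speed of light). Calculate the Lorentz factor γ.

v/c = 0.622, so (v/c)² = 0.386884
1 - (v/c)² = 0.613116
γ = 1/√(0.613116) = 1.277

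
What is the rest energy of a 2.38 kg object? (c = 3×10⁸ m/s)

c² = (3×10⁸)² = 9.000×10¹⁶ m²/s²
E₀ = mc² = 2.38 × 9.000×10¹⁶ = 2.142×10¹⁷ J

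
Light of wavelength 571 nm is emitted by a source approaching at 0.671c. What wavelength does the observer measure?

β = 0.671
Wavelength Doppler factor = √(0.329/1.671) = √(0.1969) = 0.4437
λ_obs = 571 × 0.4437 = 253.4 nm (blueshift)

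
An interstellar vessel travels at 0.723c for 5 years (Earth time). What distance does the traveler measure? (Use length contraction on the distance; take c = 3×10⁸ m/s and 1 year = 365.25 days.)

Earth distance: d = v × t = 0.723c × 5 yr = 3.4224×10¹⁶ m
γ = 1.4475
d' = d/γ = 3.4224×10¹⁶/1.4475 = 2.364×10¹⁶ m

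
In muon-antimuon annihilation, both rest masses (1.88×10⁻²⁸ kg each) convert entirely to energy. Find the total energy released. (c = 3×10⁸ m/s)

Both particles have the same rest mass, so total mass = 2m
E = 2m·c² = 2 × 1.88×10⁻²⁸ × (3×10⁸)²
= 2 × 1.88×10⁻²⁸ × 9×10¹⁶
= 3.384×10⁻¹¹ J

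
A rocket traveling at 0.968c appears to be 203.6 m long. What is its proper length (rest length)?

Contracted length L = 203.6 m
γ = 1/√(1 - 0.968²) = 3.985
L₀ = γL = 3.985 × 203.6 = 811.3 m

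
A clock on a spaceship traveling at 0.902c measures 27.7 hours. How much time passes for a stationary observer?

Proper time Δt₀ = 27.7 hours
γ = 1/√(1 - 0.902²) = 2.3162
Δt = γΔt₀ = 2.3162 × 27.7 = 64.16 hours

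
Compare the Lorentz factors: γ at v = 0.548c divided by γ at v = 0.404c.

γ₁ = 1/√(1 - 0.548²) = 1.1955
γ₂ = 1/√(1 - 0.404²) = 1.0932
γ₁/γ₂ = 1.1955/1.0932 = 1.094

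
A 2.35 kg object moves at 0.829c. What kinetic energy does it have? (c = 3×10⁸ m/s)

γ = 1/√(1 - 0.829²) = 1.7881
γ - 1 = 0.7881
KE = (γ-1)mc² = 0.7881 × 2.35 × (3×10⁸)² = 1.667×10¹⁷ J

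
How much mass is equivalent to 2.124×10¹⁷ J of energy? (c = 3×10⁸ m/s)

From E = mc², we get m = E/c²
c² = (3×10⁸)² = 9×10¹⁶ m²/s²
m = 2.124×10¹⁷ / 9×10¹⁶ = 2.360 kg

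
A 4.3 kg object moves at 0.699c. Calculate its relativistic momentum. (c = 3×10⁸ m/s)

γ = 1/√(1 - 0.699²) = 1.398
v = 0.699 × 3×10⁸ = 2.097×10⁸ m/s
p = γmv = 1.398 × 4.3 × 2.097×10⁸ = 1.261×10⁹ kg·m/s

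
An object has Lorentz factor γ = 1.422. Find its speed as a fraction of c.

From γ = 1/√(1 - v²/c²):
1/γ² = 1/1.422² = 0.4945
v²/c² = 1 - 0.4945 = 0.5055
v/c = √(0.5055) = 0.7110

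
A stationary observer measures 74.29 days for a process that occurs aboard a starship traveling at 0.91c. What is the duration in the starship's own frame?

Dilated time Δt = 74.29 days
γ = 1/√(1 - 0.91²) = 2.412
Δt₀ = Δt/γ = 74.29/2.412 = 30.80 days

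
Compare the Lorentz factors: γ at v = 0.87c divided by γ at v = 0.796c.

γ₁ = 1/√(1 - 0.87²) = 2.028
γ₂ = 1/√(1 - 0.796²) = 1.652
γ₁/γ₂ = 2.028/1.652 = 1.228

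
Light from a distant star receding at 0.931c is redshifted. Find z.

β = 0.931
(1+β)/(1-β) = 1.931/0.069 = 27.986
√(27.986) = 5.290
z = 5.290 - 1 = 4.290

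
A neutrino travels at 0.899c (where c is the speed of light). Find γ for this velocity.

v/c = 0.899, so (v/c)² = 0.808201
1 - (v/c)² = 0.191799
γ = 1/√(0.191799) = 2.283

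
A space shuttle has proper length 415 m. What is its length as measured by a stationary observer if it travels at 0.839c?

Proper length L₀ = 415 m
γ = 1/√(1 - 0.839²) = 1.838
L = L₀/γ = 415/1.838 = 225.8 m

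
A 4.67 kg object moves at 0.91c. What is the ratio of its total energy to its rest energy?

E = γmc², E₀ = mc²
E/E₀ = γ = 1/√(1 - 0.91²) = 2.412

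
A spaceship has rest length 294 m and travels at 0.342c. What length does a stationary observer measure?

Proper length L₀ = 294 m
γ = 1/√(1 - 0.342²) = 1.064
L = L₀/γ = 294/1.064 = 276.3 m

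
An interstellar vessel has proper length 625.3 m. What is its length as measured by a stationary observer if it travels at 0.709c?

Proper length L₀ = 625.3 m
γ = 1/√(1 - 0.709²) = 1.418
L = L₀/γ = 625.3/1.418 = 441.0 m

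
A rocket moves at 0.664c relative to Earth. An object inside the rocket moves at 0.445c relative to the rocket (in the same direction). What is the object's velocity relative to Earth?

u = (u' + v)/(1 + u'v/c²)
Numerator: 0.445 + 0.664 = 1.109
Denominator: 1 + 0.29548 = 1.29548
u = 1.109/1.29548 = 0.8561c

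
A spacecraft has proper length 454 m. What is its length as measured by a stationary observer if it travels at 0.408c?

Proper length L₀ = 454 m
γ = 1/√(1 - 0.408²) = 1.0953
L = L₀/γ = 454/1.0953 = 414.5 m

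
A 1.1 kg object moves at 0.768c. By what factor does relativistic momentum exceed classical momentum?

p_rel = γmv, p_class = mv
Ratio = γ = 1/√(1 - 0.768²) = 1.561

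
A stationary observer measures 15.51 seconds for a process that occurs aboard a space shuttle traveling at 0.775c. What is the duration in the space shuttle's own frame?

Dilated time Δt = 15.51 seconds
γ = 1/√(1 - 0.775²) = 1.5824
Δt₀ = Δt/γ = 15.51/1.5824 = 9.802 seconds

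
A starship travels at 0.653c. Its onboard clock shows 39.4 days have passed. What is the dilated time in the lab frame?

Proper time Δt₀ = 39.4 days
γ = 1/√(1 - 0.653²) = 1.3204
Δt = γΔt₀ = 1.3204 × 39.4 = 52.02 days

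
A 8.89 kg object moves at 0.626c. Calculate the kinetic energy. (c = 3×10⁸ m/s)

γ = 1/√(1 - 0.626²) = 1.2823
γ - 1 = 0.2823
KE = (γ-1)mc² = 0.2823 × 8.89 × (3×10⁸)² = 2.259×10¹⁷ J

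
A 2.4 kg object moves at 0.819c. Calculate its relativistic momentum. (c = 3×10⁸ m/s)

γ = 1/√(1 - 0.819²) = 1.743
v = 0.819 × 3×10⁸ = 2.457×10⁸ m/s
p = γmv = 1.743 × 2.4 × 2.457×10⁸ = 1.028×10⁹ kg·m/s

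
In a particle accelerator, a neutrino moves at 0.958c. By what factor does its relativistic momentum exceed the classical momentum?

p_rel = γmv, p_class = mv
Ratio = γ = 1/√(1 - 0.958²)
= 1/√(0.082236) = 3.487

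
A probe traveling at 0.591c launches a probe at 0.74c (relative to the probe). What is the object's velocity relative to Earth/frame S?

u = (u' + v)/(1 + u'v/c²)
Numerator: 0.74 + 0.591 = 1.331
Denominator: 1 + 0.43734 = 1.43734
u = 1.331/1.43734 = 0.9260c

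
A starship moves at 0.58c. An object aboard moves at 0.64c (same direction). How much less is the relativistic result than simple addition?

Classical: u' + v = 0.64 + 0.58 = 1.22c
Relativistic: u = (0.64 + 0.58)/(1 + 0.3712) = 1.22/1.3712 = 0.8897c
Difference: 1.22 - 0.8897 = 0.3303c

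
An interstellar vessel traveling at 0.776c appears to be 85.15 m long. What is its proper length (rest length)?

Contracted length L = 85.15 m
γ = 1/√(1 - 0.776²) = 1.585
L₀ = γL = 1.585 × 85.15 = 135.0 m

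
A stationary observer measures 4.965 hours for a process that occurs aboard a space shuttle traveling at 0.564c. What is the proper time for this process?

Dilated time Δt = 4.965 hours
γ = 1/√(1 - 0.564²) = 1.211
Δt₀ = Δt/γ = 4.965/1.211 = 4.100 hours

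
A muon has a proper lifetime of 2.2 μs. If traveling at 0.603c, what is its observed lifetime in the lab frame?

Proper lifetime τ₀ = 2.2 μs
γ = 1/√(1 - 0.603²) = 1.2535
τ = γτ₀ = 1.2535 × 2.2 μs = 2.758 μs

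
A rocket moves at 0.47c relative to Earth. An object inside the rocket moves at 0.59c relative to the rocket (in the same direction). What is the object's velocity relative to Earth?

u = (u' + v)/(1 + u'v/c²)
Numerator: 0.59 + 0.47 = 1.06
Denominator: 1 + 0.2773 = 1.2773
u = 1.06/1.2773 = 0.8299c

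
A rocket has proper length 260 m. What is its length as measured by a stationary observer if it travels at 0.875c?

Proper length L₀ = 260 m
γ = 1/√(1 - 0.875²) = 2.0656
L = L₀/γ = 260/2.0656 = 125.9 m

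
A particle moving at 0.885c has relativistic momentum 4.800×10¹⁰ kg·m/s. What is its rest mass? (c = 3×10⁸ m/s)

γ = 1/√(1 - 0.885²) = 2.148
v = 0.885 × 3×10⁸ = 2.655×10⁸ m/s
m = p/(γv) = 4.800×10¹⁰/(2.148 × 2.655×10⁸) = 84.17 kg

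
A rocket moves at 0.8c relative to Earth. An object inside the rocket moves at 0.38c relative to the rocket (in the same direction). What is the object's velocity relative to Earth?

u = (u' + v)/(1 + u'v/c²)
Numerator: 0.38 + 0.8 = 1.18
Denominator: 1 + 0.304 = 1.304
u = 1.18/1.304 = 0.9049c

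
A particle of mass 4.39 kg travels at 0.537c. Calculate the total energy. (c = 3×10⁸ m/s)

γ = 1/√(1 - 0.537²) = 1.1854
mc² = 4.39 × (3×10⁸)² = 3.951×10¹⁷ J
E = γmc² = 1.1854 × 3.951×10¹⁷ = 4.684×10¹⁷ J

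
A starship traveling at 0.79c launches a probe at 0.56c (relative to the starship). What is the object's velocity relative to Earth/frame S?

u = (u' + v)/(1 + u'v/c²)
Numerator: 0.56 + 0.79 = 1.35
Denominator: 1 + 0.4424 = 1.4424
u = 1.35/1.4424 = 0.9359c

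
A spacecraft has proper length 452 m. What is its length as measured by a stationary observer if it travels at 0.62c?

Proper length L₀ = 452 m
γ = 1/√(1 - 0.62²) = 1.2745
L = L₀/γ = 452/1.2745 = 354.6 m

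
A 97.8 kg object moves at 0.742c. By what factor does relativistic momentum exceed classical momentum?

p_rel = γmv, p_class = mv
Ratio = γ = 1/√(1 - 0.742²) = 1.492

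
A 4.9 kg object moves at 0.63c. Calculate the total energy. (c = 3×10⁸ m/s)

γ = 1/√(1 - 0.63²) = 1.2877
mc² = 4.9 × (3×10⁸)² = 4.410×10¹⁷ J
E = γmc² = 1.2877 × 4.410×10¹⁷ = 5.679×10¹⁷ J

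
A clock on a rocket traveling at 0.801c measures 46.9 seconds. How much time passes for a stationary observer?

Proper time Δt₀ = 46.9 seconds
γ = 1/√(1 - 0.801²) = 1.6704
Δt = γΔt₀ = 1.6704 × 46.9 = 78.34 seconds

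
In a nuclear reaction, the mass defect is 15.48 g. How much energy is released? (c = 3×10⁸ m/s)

Convert mass defect: Δm = 15.48 g = 0.01548 kg
E = Δm·c² = 0.01548 × (3×10⁸)²
= 0.01548 × 9×10¹⁶ = 1.393×10¹⁵ J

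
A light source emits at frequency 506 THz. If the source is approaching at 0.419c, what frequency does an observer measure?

β = v/c = 0.419
(1+β)/(1-β) = 1.419/0.581 = 2.4423
Doppler factor = √(2.4423) = 1.5628
f_obs = 506 × 1.5628 = 790.8 THz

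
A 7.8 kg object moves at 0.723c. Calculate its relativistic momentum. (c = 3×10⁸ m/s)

γ = 1/√(1 - 0.723²) = 1.4475
v = 0.723 × 3×10⁸ = 2.169×10⁸ m/s
p = γmv = 1.4475 × 7.8 × 2.169×10⁸ = 2.449×10⁹ kg·m/s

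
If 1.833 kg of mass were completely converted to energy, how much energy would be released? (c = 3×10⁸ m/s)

Using E = mc²:
c² = (3×10⁸)² = 9×10¹⁶ m²/s²
E = 1.833 × 9×10¹⁶ = 1.650×10¹⁷ J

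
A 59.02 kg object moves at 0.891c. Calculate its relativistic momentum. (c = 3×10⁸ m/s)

γ = 1/√(1 - 0.891²) = 2.203
v = 0.891 × 3×10⁸ = 2.673×10⁸ m/s
p = γmv = 2.203 × 59.02 × 2.673×10⁸ = 3.475×10¹⁰ kg·m/s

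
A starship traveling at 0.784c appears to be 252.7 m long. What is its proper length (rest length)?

Contracted length L = 252.7 m
γ = 1/√(1 - 0.784²) = 1.611
L₀ = γL = 1.611 × 252.7 = 407.1 m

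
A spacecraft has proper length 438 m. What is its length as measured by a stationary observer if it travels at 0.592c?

Proper length L₀ = 438 m
γ = 1/√(1 - 0.592²) = 1.2408
L = L₀/γ = 438/1.2408 = 353.0 m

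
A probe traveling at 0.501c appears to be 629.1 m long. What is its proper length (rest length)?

Contracted length L = 629.1 m
γ = 1/√(1 - 0.501²) = 1.1555
L₀ = γL = 1.1555 × 629.1 = 726.9 m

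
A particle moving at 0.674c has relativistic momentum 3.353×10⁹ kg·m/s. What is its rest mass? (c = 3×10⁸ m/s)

γ = 1/√(1 - 0.674²) = 1.354
v = 0.674 × 3×10⁸ = 2.022×10⁸ m/s
m = p/(γv) = 3.353×10⁹/(1.354 × 2.022×10⁸) = 12.25 kg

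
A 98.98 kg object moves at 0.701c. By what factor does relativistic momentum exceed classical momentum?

p_rel = γmv, p_class = mv
Ratio = γ = 1/√(1 - 0.701²) = 1.402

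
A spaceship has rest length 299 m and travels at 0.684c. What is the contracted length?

Proper length L₀ = 299 m
γ = 1/√(1 - 0.684²) = 1.371
L = L₀/γ = 299/1.371 = 218.1 m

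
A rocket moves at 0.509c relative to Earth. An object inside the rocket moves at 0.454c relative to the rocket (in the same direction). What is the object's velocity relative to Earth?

u = (u' + v)/(1 + u'v/c²)
Numerator: 0.454 + 0.509 = 0.963
Denominator: 1 + 0.231086 = 1.231086
u = 0.963/1.231086 = 0.7822c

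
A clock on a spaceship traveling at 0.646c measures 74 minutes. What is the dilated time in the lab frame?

Proper time Δt₀ = 74 minutes
γ = 1/√(1 - 0.646²) = 1.310
Δt = γΔt₀ = 1.310 × 74 = 96.94 minutes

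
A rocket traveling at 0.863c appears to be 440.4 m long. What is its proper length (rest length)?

Contracted length L = 440.4 m
γ = 1/√(1 - 0.863²) = 1.9794
L₀ = γL = 1.9794 × 440.4 = 871.7 m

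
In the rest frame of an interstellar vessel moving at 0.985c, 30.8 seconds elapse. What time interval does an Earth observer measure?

Proper time Δt₀ = 30.8 seconds
γ = 1/√(1 - 0.985²) = 5.795
Δt = γΔt₀ = 5.795 × 30.8 = 178.5 seconds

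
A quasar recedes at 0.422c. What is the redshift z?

β = 0.422
(1+β)/(1-β) = 1.422/0.578 = 2.4602
√(2.4602) = 1.5685
z = 1.5685 - 1 = 0.5685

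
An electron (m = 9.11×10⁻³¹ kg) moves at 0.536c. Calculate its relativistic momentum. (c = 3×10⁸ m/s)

γ = 1/√(1 - 0.536²) = 1.1845
v = 0.536 × 3×10⁸ = 1.608×10⁸ m/s
p = γmv = 1.1845 × 9.11×10⁻³¹ × 1.608×10⁸ = 1.735×10⁻²² kg·m/s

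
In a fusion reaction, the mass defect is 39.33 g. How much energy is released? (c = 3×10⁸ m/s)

Convert mass defect: Δm = 39.33 g = 0.03933 kg
E = Δm·c² = 0.03933 × (3×10⁸)²
= 0.03933 × 9×10¹⁶ = 3.540×10¹⁵ J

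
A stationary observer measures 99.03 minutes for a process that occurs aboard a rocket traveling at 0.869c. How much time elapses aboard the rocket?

Dilated time Δt = 99.03 minutes
γ = 1/√(1 - 0.869²) = 2.021
Δt₀ = Δt/γ = 99.03/2.021 = 49.00 minutes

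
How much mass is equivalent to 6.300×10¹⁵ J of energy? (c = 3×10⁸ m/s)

From E = mc², we get m = E/c²
c² = (3×10⁸)² = 9×10¹⁶ m²/s²
m = 6.300×10¹⁵ / 9×10¹⁶ = 0.07000 kg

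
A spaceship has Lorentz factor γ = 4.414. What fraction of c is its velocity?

From γ = 1/√(1 - v²/c²):
1/γ² = 1/4.414² = 0.05133
v²/c² = 1 - 0.05133 = 0.9487
v/c = √(0.9487) = 0.9740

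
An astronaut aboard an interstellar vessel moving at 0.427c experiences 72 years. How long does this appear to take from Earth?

Proper time Δt₀ = 72 years
γ = 1/√(1 - 0.427²) = 1.1059
Δt = γΔt₀ = 1.1059 × 72 = 79.62 years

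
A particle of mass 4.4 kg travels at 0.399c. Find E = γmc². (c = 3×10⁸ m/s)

γ = 1/√(1 - 0.399²) = 1.0906
mc² = 4.4 × (3×10⁸)² = 3.960×10¹⁷ J
E = γmc² = 1.0906 × 3.960×10¹⁷ = 4.319×10¹⁷ J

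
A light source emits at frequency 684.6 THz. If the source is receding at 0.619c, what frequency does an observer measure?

β = v/c = 0.619
(1-β)/(1+β) = 0.381/1.619 = 0.2353
Doppler factor = √(0.2353) = 0.4851
f_obs = 684.6 × 0.4851 = 332.1 THz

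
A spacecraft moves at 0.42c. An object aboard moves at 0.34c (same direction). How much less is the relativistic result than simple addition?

Classical: u' + v = 0.34 + 0.42 = 0.76c
Relativistic: u = (0.34 + 0.42)/(1 + 0.1428) = 0.76/1.1428 = 0.66503c
Difference: 0.76 - 0.66503 = 0.09497c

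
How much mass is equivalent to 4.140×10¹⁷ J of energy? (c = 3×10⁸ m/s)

From E = mc², we get m = E/c²
c² = (3×10⁸)² = 9×10¹⁶ m²/s²
m = 4.140×10¹⁷ / 9×10¹⁶ = 4.600 kg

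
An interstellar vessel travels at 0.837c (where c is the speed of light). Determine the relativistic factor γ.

v/c = 0.837, so (v/c)² = 0.700569
1 - (v/c)² = 0.299431
γ = 1/√(0.299431) = 1.827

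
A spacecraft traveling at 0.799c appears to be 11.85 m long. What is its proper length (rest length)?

Contracted length L = 11.85 m
γ = 1/√(1 - 0.799²) = 1.663
L₀ = γL = 1.663 × 11.85 = 19.71 m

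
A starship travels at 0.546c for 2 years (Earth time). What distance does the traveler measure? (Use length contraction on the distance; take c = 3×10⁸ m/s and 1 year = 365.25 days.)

Earth distance: d = v × t = 0.546c × 2 yr = 1.0338×10¹⁶ m
γ = 1.1936
d' = d/γ = 1.0338×10¹⁶/1.1936 = 8.661×10¹⁵ m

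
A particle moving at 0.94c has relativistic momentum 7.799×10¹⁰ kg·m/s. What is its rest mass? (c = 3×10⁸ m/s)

γ = 1/√(1 - 0.94²) = 2.931
v = 0.94 × 3×10⁸ = 2.820×10⁸ m/s
m = p/(γv) = 7.799×10¹⁰/(2.931 × 2.820×10⁸) = 94.36 kg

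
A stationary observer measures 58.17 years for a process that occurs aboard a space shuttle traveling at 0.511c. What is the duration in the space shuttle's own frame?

Dilated time Δt = 58.17 years
γ = 1/√(1 - 0.511²) = 1.1634
Δt₀ = Δt/γ = 58.17/1.1634 = 50.00 years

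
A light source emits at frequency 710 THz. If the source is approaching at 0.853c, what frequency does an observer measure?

β = v/c = 0.853
(1+β)/(1-β) = 1.853/0.147 = 12.605
Doppler factor = √(12.605) = 3.550
f_obs = 710 × 3.550 = 2521 THz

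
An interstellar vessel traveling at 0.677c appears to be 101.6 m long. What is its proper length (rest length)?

Contracted length L = 101.6 m
γ = 1/√(1 - 0.677²) = 1.3587
L₀ = γL = 1.3587 × 101.6 = 138.0 m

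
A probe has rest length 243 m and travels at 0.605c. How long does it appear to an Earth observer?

Proper length L₀ = 243 m
γ = 1/√(1 - 0.605²) = 1.256
L = L₀/γ = 243/1.256 = 193.5 m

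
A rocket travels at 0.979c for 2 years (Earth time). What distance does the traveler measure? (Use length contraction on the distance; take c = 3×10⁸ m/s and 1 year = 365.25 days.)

Earth distance: d = v × t = 0.979c × 2 yr = 1.8537×10¹⁶ m
γ = 4.9053
d' = d/γ = 1.8537×10¹⁶/4.9053 = 3.779×10¹⁵ m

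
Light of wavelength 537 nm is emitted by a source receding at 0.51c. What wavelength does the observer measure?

β = 0.51
Wavelength Doppler factor = √(1.51/0.49) = √(3.08163) = 1.7555
λ_obs = 537 × 1.7555 = 942.7 nm (redshift)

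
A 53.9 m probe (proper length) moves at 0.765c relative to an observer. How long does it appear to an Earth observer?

Proper length L₀ = 53.9 m
γ = 1/√(1 - 0.765²) = 1.553
L = L₀/γ = 53.9/1.553 = 34.71 m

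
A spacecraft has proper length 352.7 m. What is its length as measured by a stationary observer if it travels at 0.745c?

Proper length L₀ = 352.7 m
γ = 1/√(1 - 0.745²) = 1.499
L = L₀/γ = 352.7/1.499 = 235.3 m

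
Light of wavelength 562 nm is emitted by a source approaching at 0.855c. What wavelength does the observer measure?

β = 0.855
Wavelength Doppler factor = √(0.145/1.855) = √(0.07817) = 0.2796
λ_obs = 562 × 0.2796 = 157.1 nm (blueshift)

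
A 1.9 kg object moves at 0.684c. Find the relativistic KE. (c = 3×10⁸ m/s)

γ = 1/√(1 - 0.684²) = 1.3708
γ - 1 = 0.3708
KE = (γ-1)mc² = 0.3708 × 1.9 × (3×10⁸)² = 6.341×10¹⁶ J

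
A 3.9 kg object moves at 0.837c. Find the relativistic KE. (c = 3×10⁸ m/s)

γ = 1/√(1 - 0.837²) = 1.82748
γ - 1 = 0.82748
KE = (γ-1)mc² = 0.82748 × 3.9 × (3×10⁸)² = 2.904×10¹⁷ J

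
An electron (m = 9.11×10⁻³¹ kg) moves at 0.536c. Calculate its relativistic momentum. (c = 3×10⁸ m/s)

γ = 1/√(1 - 0.536²) = 1.1845
v = 0.536 × 3×10⁸ = 1.608×10⁸ m/s
p = γmv = 1.1845 × 9.11×10⁻³¹ × 1.608×10⁸ = 1.735×10⁻²² kg·m/s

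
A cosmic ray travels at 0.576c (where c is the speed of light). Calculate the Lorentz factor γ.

v/c = 0.576, so (v/c)² = 0.331776
1 - (v/c)² = 0.668224
γ = 1/√(0.668224) = 1.223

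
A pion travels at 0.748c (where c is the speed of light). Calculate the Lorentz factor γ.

v/c = 0.748, so (v/c)² = 0.559504
1 - (v/c)² = 0.440496
γ = 1/√(0.440496) = 1.507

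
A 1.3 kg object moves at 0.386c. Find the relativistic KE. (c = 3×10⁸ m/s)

γ = 1/√(1 - 0.386²) = 1.08401
γ - 1 = 0.08401
KE = (γ-1)mc² = 0.08401 × 1.3 × (3×10⁸)² = 9.829×10¹⁵ J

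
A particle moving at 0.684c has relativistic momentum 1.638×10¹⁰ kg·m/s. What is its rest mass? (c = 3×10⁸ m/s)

γ = 1/√(1 - 0.684²) = 1.3708
v = 0.684 × 3×10⁸ = 2.052×10⁸ m/s
m = p/(γv) = 1.638×10¹⁰/(1.3708 × 2.052×10⁸) = 58.23 kg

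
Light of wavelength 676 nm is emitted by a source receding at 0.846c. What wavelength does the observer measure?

β = 0.846
Wavelength Doppler factor = √(1.846/0.154) = √(11.987) = 3.462
λ_obs = 676 × 3.462 = 2340 nm (redshift)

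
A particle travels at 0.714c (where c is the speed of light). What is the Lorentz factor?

v/c = 0.714, so (v/c)² = 0.509796
1 - (v/c)² = 0.490204
γ = 1/√(0.490204) = 1.428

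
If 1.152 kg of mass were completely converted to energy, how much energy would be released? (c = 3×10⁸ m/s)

Using E = mc²:
c² = (3×10⁸)² = 9×10¹⁶ m²/s²
E = 1.152 × 9×10¹⁶ = 1.037×10¹⁷ J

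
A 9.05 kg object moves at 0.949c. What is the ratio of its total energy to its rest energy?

E = γmc², E₀ = mc²
E/E₀ = γ = 1/√(1 - 0.949²) = 3.172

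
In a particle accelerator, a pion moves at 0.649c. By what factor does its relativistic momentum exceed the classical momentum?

p_rel = γmv, p_class = mv
Ratio = γ = 1/√(1 - 0.649²)
= 1/√(0.578799) = 1.314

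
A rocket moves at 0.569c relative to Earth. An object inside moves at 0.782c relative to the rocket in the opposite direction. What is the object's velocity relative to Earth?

Object's velocity in rocket frame is u' = -0.782c
u = (u' + v)/(1 + u'v/c²) = (v - 0.782)/(1 - 0.782·v/c²)
Numerator: 0.569 - 0.782 = -0.213
Denominator: 1 - 0.444958 = 0.555042
u = -0.213/0.555042 = -0.3838c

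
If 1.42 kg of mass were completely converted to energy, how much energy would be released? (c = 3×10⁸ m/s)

Using E = mc²:
c² = (3×10⁸)² = 9×10¹⁶ m²/s²
E = 1.42 × 9×10¹⁶ = 1.278×10¹⁷ J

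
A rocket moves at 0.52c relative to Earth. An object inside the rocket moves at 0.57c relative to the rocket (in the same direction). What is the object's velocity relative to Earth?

u = (u' + v)/(1 + u'v/c²)
Numerator: 0.57 + 0.52 = 1.09
Denominator: 1 + 0.2964 = 1.2964
u = 1.09/1.2964 = 0.8408c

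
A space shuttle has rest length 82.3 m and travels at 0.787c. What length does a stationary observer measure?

Proper length L₀ = 82.3 m
γ = 1/√(1 - 0.787²) = 1.62087
L = L₀/γ = 82.3/1.62087 = 50.78 m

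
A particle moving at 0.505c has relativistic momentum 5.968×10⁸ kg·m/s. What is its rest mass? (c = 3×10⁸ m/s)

γ = 1/√(1 - 0.505²) = 1.1586
v = 0.505 × 3×10⁸ = 1.515×10⁸ m/s
m = p/(γv) = 5.968×10⁸/(1.1586 × 1.515×10⁸) = 3.400 kg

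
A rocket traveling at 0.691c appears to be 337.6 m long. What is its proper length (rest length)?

Contracted length L = 337.6 m
γ = 1/√(1 - 0.691²) = 1.3834
L₀ = γL = 1.3834 × 337.6 = 467.0 m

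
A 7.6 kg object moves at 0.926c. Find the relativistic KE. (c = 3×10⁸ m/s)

γ = 1/√(1 - 0.926²) = 2.649
γ - 1 = 1.649
KE = (γ-1)mc² = 1.649 × 7.6 × (3×10⁸)² = 1.128×10¹⁸ J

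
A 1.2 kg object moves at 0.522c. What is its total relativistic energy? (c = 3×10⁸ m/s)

γ = 1/√(1 - 0.522²) = 1.172
mc² = 1.2 × (3×10⁸)² = 1.080×10¹⁷ J
E = γmc² = 1.172 × 1.080×10¹⁷ = 1.266×10¹⁷ J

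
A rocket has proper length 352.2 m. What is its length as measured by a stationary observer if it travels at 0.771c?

Proper length L₀ = 352.2 m
γ = 1/√(1 - 0.771²) = 1.570
L = L₀/γ = 352.2/1.570 = 224.3 m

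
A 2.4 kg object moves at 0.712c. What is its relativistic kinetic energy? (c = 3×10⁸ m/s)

γ = 1/√(1 - 0.712²) = 1.4241
γ - 1 = 0.4241
KE = (γ-1)mc² = 0.4241 × 2.4 × (3×10⁸)² = 9.161×10¹⁶ J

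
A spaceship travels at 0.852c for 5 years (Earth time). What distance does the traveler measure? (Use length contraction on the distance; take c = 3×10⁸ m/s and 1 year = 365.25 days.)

Earth distance: d = v × t = 0.852c × 5 yr = 4.0331×10¹⁶ m
γ = 1.9101
d' = d/γ = 4.0331×10¹⁶/1.9101 = 2.111×10¹⁶ m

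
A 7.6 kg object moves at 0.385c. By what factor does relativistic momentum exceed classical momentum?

p_rel = γmv, p_class = mv
Ratio = γ = 1/√(1 - 0.385²) = 1.084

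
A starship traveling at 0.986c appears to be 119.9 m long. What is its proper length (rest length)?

Contracted length L = 119.9 m
γ = 1/√(1 - 0.986²) = 5.9972
L₀ = γL = 5.9972 × 119.9 = 719.1 m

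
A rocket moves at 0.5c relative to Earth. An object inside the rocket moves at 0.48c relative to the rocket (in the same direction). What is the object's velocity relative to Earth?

u = (u' + v)/(1 + u'v/c²)
Numerator: 0.48 + 0.5 = 0.98
Denominator: 1 + 0.24 = 1.24
u = 0.98/1.24 = 0.7903c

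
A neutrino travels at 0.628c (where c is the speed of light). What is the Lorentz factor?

v/c = 0.628, so (v/c)² = 0.394384
1 - (v/c)² = 0.605616
γ = 1/√(0.605616) = 1.285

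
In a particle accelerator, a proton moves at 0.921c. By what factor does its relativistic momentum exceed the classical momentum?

p_rel = γmv, p_class = mv
Ratio = γ = 1/√(1 - 0.921²)
= 1/√(0.151759) = 2.567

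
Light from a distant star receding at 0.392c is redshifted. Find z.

β = 0.392
(1+β)/(1-β) = 1.392/0.608 = 2.2895
√(2.2895) = 1.5131
z = 1.5131 - 1 = 0.5131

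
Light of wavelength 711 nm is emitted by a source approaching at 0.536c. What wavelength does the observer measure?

β = 0.536
Wavelength Doppler factor = √(0.464/1.536) = √(0.3021) = 0.5496
λ_obs = 711 × 0.5496 = 390.8 nm (blueshift)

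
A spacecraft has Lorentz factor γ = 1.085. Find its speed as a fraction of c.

From γ = 1/√(1 - v²/c²):
1/γ² = 1/1.085² = 0.84946
v²/c² = 1 - 0.84946 = 0.15054
v/c = √(0.15054) = 0.3880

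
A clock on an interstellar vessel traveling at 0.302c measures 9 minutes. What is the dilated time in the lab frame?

Proper time Δt₀ = 9 minutes
γ = 1/√(1 - 0.302²) = 1.049
Δt = γΔt₀ = 1.049 × 9 = 9.441 minutes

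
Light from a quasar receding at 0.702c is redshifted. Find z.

β = 0.702
(1+β)/(1-β) = 1.702/0.298 = 5.711
√(5.711) = 2.390
z = 2.390 - 1 = 1.390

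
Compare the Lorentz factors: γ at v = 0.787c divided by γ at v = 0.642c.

γ₁ = 1/√(1 - 0.787²) = 1.621
γ₂ = 1/√(1 - 0.642²) = 1.304
γ₁/γ₂ = 1.621/1.304 = 1.243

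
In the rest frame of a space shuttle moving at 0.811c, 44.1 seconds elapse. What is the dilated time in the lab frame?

Proper time Δt₀ = 44.1 seconds
γ = 1/√(1 - 0.811²) = 1.7093
Δt = γΔt₀ = 1.7093 × 44.1 = 75.38 seconds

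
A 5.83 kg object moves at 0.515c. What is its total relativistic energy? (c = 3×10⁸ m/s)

γ = 1/√(1 - 0.515²) = 1.1666
mc² = 5.83 × (3×10⁸)² = 5.247×10¹⁷ J
E = γmc² = 1.1666 × 5.247×10¹⁷ = 6.121×10¹⁷ J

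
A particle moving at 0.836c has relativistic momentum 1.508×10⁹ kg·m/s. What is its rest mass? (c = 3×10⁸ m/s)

γ = 1/√(1 - 0.836²) = 1.8224
v = 0.836 × 3×10⁸ = 2.508×10⁸ m/s
m = p/(γv) = 1.508×10⁹/(1.8224 × 2.508×10⁸) = 3.299 kg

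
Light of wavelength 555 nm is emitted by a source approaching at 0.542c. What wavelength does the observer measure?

β = 0.542
Wavelength Doppler factor = √(0.458/1.542) = √(0.2970) = 0.5450
λ_obs = 555 × 0.5450 = 302.5 nm (blueshift)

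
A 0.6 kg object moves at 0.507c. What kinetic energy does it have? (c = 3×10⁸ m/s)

γ = 1/√(1 - 0.507²) = 1.16017
γ - 1 = 0.16017
KE = (γ-1)mc² = 0.16017 × 0.6 × (3×10⁸)² = 8.649×10¹⁵ J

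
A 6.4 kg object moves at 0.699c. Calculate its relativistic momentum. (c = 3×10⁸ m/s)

γ = 1/√(1 - 0.699²) = 1.3984
v = 0.699 × 3×10⁸ = 2.097×10⁸ m/s
p = γmv = 1.3984 × 6.4 × 2.097×10⁸ = 1.877×10⁹ kg·m/s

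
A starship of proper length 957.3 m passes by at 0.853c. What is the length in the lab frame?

Proper length L₀ = 957.3 m
γ = 1/√(1 - 0.853²) = 1.916
L = L₀/γ = 957.3/1.916 = 499.6 m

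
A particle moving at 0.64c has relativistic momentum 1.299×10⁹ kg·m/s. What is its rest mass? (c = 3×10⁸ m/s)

γ = 1/√(1 - 0.64²) = 1.3014
v = 0.64 × 3×10⁸ = 1.920×10⁸ m/s
m = p/(γv) = 1.299×10⁹/(1.3014 × 1.920×10⁸) = 5.199 kg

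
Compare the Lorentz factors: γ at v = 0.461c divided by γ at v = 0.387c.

γ₁ = 1/√(1 - 0.461²) = 1.127
γ₂ = 1/√(1 - 0.387²) = 1.085
γ₁/γ₂ = 1.127/1.085 = 1.039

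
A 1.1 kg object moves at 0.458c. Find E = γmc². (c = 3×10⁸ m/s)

γ = 1/√(1 - 0.458²) = 1.125
mc² = 1.1 × (3×10⁸)² = 9.900×10¹⁶ J
E = γmc² = 1.125 × 9.900×10¹⁶ = 1.114×10¹⁷ J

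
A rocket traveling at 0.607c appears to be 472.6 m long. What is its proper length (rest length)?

Contracted length L = 472.6 m
γ = 1/√(1 - 0.607²) = 1.2583
L₀ = γL = 1.2583 × 472.6 = 594.7 m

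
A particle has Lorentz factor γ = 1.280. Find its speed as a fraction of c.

From γ = 1/√(1 - v²/c²):
1/γ² = 1/1.280² = 0.6104
v²/c² = 1 - 0.6104 = 0.3896
v/c = √(0.3896) = 0.6242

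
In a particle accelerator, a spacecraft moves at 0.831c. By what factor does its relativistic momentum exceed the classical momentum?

p_rel = γmv, p_class = mv
Ratio = γ = 1/√(1 - 0.831²)
= 1/√(0.309439) = 1.798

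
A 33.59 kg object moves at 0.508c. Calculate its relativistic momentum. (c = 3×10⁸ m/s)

γ = 1/√(1 - 0.508²) = 1.161
v = 0.508 × 3×10⁸ = 1.524×10⁸ m/s
p = γmv = 1.161 × 33.59 × 1.524×10⁸ = 5.943×10⁹ kg·m/s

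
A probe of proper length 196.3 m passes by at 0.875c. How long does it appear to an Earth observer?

Proper length L₀ = 196.3 m
γ = 1/√(1 - 0.875²) = 2.0656
L = L₀/γ = 196.3/2.0656 = 95.03 m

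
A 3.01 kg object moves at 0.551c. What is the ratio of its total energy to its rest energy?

E = γmc², E₀ = mc²
E/E₀ = γ = 1/√(1 - 0.551²) = 1.198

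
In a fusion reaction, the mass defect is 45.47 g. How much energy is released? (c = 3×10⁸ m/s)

Convert mass defect: Δm = 45.47 g = 0.04547 kg
E = Δm·c² = 0.04547 × (3×10⁸)²
= 0.04547 × 9×10¹⁶ = 4.092×10¹⁵ J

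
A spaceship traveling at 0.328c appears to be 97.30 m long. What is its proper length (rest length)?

Contracted length L = 97.30 m
γ = 1/√(1 - 0.328²) = 1.059
L₀ = γL = 1.059 × 97.30 = 103.0 m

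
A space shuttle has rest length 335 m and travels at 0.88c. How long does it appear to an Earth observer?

Proper length L₀ = 335 m
γ = 1/√(1 - 0.88²) = 2.105
L = L₀/γ = 335/2.105 = 159.1 m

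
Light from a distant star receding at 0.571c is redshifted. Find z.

β = 0.571
(1+β)/(1-β) = 1.571/0.429 = 3.662
√(3.662) = 1.9136
z = 1.9136 - 1 = 0.9136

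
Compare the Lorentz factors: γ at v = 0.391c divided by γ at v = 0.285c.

γ₁ = 1/√(1 - 0.391²) = 1.086
γ₂ = 1/√(1 - 0.285²) = 1.043
γ₁/γ₂ = 1.086/1.043 = 1.041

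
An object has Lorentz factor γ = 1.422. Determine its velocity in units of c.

From γ = 1/√(1 - v²/c²):
1/γ² = 1/1.422² = 0.4945
v²/c² = 1 - 0.4945 = 0.5055
v/c = √(0.5055) = 0.7110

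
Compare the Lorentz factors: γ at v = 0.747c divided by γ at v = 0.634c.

γ₁ = 1/√(1 - 0.747²) = 1.504
γ₂ = 1/√(1 - 0.634²) = 1.293
γ₁/γ₂ = 1.504/1.293 = 1.163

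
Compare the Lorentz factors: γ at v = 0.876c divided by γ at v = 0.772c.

γ₁ = 1/√(1 - 0.876²) = 2.073
γ₂ = 1/√(1 - 0.772²) = 1.573
γ₁/γ₂ = 2.073/1.573 = 1.318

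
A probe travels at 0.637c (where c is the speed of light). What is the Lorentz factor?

v/c = 0.637, so (v/c)² = 0.405769
1 - (v/c)² = 0.594231
γ = 1/√(0.594231) = 1.297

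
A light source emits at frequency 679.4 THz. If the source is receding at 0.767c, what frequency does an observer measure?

β = v/c = 0.767
(1-β)/(1+β) = 0.233/1.767 = 0.13186
Doppler factor = √(0.13186) = 0.3631
f_obs = 679.4 × 0.3631 = 246.7 THz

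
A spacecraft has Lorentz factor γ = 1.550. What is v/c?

From γ = 1/√(1 - v²/c²):
1/γ² = 1/1.550² = 0.41623
v²/c² = 1 - 0.41623 = 0.58377
v/c = √(0.58377) = 0.7640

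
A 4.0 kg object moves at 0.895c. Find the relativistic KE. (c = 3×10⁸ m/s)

γ = 1/√(1 - 0.895²) = 2.242
γ - 1 = 1.242
KE = (γ-1)mc² = 1.242 × 4.0 × (3×10⁸)² = 4.471×10¹⁷ J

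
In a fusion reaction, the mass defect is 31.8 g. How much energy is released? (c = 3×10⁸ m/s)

Convert mass defect: Δm = 31.8 g = 0.0318 kg
E = Δm·c² = 0.0318 × (3×10⁸)²
= 0.0318 × 9×10¹⁶ = 2.862×10¹⁵ J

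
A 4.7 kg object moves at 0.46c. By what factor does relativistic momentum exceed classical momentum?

p_rel = γmv, p_class = mv
Ratio = γ = 1/√(1 - 0.46²) = 1.126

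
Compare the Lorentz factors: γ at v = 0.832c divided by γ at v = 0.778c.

γ₁ = 1/√(1 - 0.832²) = 1.8025
γ₂ = 1/√(1 - 0.778²) = 1.5917
γ₁/γ₂ = 1.8025/1.5917 = 1.132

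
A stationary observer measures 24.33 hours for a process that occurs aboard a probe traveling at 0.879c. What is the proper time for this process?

Dilated time Δt = 24.33 hours
γ = 1/√(1 - 0.879²) = 2.097
Δt₀ = Δt/γ = 24.33/2.097 = 11.60 hours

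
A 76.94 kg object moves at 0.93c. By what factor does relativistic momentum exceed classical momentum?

p_rel = γmv, p_class = mv
Ratio = γ = 1/√(1 - 0.93²) = 2.721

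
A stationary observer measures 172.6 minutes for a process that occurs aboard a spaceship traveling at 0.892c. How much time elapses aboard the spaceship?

Dilated time Δt = 172.6 minutes
γ = 1/√(1 - 0.892²) = 2.2122
Δt₀ = Δt/γ = 172.6/2.2122 = 78.02 minutes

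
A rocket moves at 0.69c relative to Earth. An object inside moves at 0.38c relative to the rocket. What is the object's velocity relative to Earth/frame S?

u = (u' + v)/(1 + u'v/c²)
Numerator: 0.38 + 0.69 = 1.07
Denominator: 1 + 0.2622 = 1.2622
u = 1.07/1.2622 = 0.8477c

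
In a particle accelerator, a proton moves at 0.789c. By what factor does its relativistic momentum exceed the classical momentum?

p_rel = γmv, p_class = mv
Ratio = γ = 1/√(1 - 0.789²)
= 1/√(0.377479) = 1.628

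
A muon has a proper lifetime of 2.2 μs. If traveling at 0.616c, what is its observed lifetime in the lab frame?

Proper lifetime τ₀ = 2.2 μs
γ = 1/√(1 - 0.616²) = 1.2694
τ = γτ₀ = 1.2694 × 2.2 μs = 2.793 μs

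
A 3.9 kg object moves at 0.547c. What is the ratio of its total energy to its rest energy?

E = γmc², E₀ = mc²
E/E₀ = γ = 1/√(1 - 0.547²) = 1.195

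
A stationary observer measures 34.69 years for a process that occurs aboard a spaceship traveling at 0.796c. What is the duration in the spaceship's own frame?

Dilated time Δt = 34.69 years
γ = 1/√(1 - 0.796²) = 1.652
Δt₀ = Δt/γ = 34.69/1.652 = 21.00 years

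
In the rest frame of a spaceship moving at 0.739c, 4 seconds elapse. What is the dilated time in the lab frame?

Proper time Δt₀ = 4 seconds
γ = 1/√(1 - 0.739²) = 1.4843
Δt = γΔt₀ = 1.4843 × 4 = 5.937 seconds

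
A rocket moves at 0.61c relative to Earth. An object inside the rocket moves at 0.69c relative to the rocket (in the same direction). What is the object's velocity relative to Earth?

u = (u' + v)/(1 + u'v/c²)
Numerator: 0.69 + 0.61 = 1.3
Denominator: 1 + 0.4209 = 1.4209
u = 1.3/1.4209 = 0.9149c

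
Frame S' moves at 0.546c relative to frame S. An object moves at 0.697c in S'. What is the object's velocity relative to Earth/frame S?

u = (u' + v)/(1 + u'v/c²)
Numerator: 0.697 + 0.546 = 1.243
Denominator: 1 + 0.380562 = 1.380562
u = 1.243/1.380562 = 0.9004c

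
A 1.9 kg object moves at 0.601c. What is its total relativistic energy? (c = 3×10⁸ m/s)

γ = 1/√(1 - 0.601²) = 1.2512
mc² = 1.9 × (3×10⁸)² = 1.710×10¹⁷ J
E = γmc² = 1.2512 × 1.710×10¹⁷ = 2.140×10¹⁷ J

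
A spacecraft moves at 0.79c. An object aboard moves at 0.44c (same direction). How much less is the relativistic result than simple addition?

Classical: u' + v = 0.44 + 0.79 = 1.23c
Relativistic: u = (0.44 + 0.79)/(1 + 0.3476) = 1.23/1.3476 = 0.9127c
Difference: 1.23 - 0.9127 = 0.3173c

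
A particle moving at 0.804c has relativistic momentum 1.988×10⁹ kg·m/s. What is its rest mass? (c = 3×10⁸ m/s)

γ = 1/√(1 - 0.804²) = 1.6817
v = 0.804 × 3×10⁸ = 2.412×10⁸ m/s
m = p/(γv) = 1.988×10⁹/(1.6817 × 2.412×10⁸) = 4.901 kg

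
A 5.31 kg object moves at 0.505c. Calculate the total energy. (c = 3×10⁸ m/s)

γ = 1/√(1 - 0.505²) = 1.1586
mc² = 5.31 × (3×10⁸)² = 4.779×10¹⁷ J
E = γmc² = 1.1586 × 4.779×10¹⁷ = 5.537×10¹⁷ J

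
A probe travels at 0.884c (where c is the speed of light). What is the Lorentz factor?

v/c = 0.884, so (v/c)² = 0.781456
1 - (v/c)² = 0.218544
γ = 1/√(0.218544) = 2.139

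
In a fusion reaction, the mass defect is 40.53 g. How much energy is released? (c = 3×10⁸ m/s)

Convert mass defect: Δm = 40.53 g = 0.04053 kg
E = Δm·c² = 0.04053 × (3×10⁸)²
= 0.04053 × 9×10¹⁶ = 3.648×10¹⁵ J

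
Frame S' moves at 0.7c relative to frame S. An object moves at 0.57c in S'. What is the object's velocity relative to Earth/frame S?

u = (u' + v)/(1 + u'v/c²)
Numerator: 0.57 + 0.7 = 1.27
Denominator: 1 + 0.399 = 1.399
u = 1.27/1.399 = 0.9078c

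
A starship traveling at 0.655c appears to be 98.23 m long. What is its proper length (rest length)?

Contracted length L = 98.23 m
γ = 1/√(1 - 0.655²) = 1.323
L₀ = γL = 1.323 × 98.23 = 130.0 m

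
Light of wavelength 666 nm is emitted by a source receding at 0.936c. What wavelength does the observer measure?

β = 0.936
Wavelength Doppler factor = √(1.936/0.064) = √(30.25) = 5.500
λ_obs = 666 × 5.500 = 3663 nm (redshift)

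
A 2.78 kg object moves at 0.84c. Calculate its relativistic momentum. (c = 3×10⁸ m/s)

γ = 1/√(1 - 0.84²) = 1.843
v = 0.84 × 3×10⁸ = 2.520×10⁸ m/s
p = γmv = 1.843 × 2.78 × 2.520×10⁸ = 1.291×10⁹ kg·m/s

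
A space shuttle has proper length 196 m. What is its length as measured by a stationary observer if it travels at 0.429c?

Proper length L₀ = 196 m
γ = 1/√(1 - 0.429²) = 1.10705
L = L₀/γ = 196/1.10705 = 177.0 m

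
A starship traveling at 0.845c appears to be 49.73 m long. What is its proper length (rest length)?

Contracted length L = 49.73 m
γ = 1/√(1 - 0.845²) = 1.86998
L₀ = γL = 1.86998 × 49.73 = 92.99 m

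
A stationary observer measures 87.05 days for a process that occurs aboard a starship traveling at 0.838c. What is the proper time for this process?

Dilated time Δt = 87.05 days
γ = 1/√(1 - 0.838²) = 1.8326
Δt₀ = Δt/γ = 87.05/1.8326 = 47.50 days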